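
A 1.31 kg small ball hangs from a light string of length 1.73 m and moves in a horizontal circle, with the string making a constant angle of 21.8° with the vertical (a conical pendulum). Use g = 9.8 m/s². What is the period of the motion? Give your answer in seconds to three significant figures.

2.54 s

r = L sinθ = 0.6425 m. From T sinθ = mω²r and T cosθ = mg: tanθ = ω²r/g, so ω² = g tanθ / r = g/(L cosθ).
ω = √(g/(L cosθ)) = √(9.8/(1.73 × 0.9285)) = √6.101 = 2.470 rad/s.
Period = 2π/ω = 2.544 s.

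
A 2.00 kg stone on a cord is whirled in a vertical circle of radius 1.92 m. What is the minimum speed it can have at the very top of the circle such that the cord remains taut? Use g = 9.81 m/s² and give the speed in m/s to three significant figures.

4.34 m/s

At the top, both weight mg and T point toward the centre: T + mg = mv²/r.
At minimum speed T → 0, so mg = mv_min²/r ⇒ v_min = √(g r) = √(9.81 × 1.92) = 4.340 m/s.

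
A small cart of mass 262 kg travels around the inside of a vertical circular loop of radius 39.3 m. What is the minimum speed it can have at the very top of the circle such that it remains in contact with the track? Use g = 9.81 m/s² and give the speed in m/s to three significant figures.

19.6 m/s

At the highest point the centre is directly below, so both the weight and N act inward: N + mg = mv²/r.
At minimum speed N → 0, so mg = mv_min²/r ⇒ v_min = √(g r) = √(9.81 × 39.3) = 19.63 m/s.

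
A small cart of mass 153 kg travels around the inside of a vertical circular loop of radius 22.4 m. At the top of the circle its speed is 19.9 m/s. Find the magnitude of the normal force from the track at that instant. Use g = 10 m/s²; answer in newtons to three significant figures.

At the top, both N and the weight mg point inward (toward the centre), so N + mg = mv²/r.
N = m(v²/r − g) = 153 × ((19.9)²/22.4 − 10.0) = 153 × (17.68 − 10.0) = 153 × 7.679 = 1175 N.

1170 N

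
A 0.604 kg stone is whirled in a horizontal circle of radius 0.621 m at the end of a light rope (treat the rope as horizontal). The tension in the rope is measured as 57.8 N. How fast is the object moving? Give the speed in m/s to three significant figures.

7.71 m/s

T = m v²/r ⇒ v = √(T r / m) = √(57.8 × 0.621 / 0.604) = √59.43 = 7.709 m/s.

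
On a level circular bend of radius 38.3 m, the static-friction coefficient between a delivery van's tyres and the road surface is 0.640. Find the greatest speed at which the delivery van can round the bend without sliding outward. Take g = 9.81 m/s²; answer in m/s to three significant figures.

15.5 m/s

Friction provides the centripetal force on a flat curve. At maximum speed it is at its limiting value: μ_s m g = m v²/r.
Mass cancels: v_max = √(μ_s g r) = √(0.640 × 9.81 × 38.3) = √240.5 = 15.51 m/s.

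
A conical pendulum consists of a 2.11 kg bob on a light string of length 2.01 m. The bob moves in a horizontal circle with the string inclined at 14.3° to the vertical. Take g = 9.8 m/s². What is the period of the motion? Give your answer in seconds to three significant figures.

r = L sinθ = 0.4965 m. From T sinθ = mω²r and T cosθ = mg: tanθ = ω²r/g, so ω² = g tanθ / r = g/(L cosθ).
ω = √(g/(L cosθ)) = √(9.8/(2.01 × 0.9690)) = √5.032 = 2.243 rad/s.
Period = 2π/ω = 2.801 s.

2.80 s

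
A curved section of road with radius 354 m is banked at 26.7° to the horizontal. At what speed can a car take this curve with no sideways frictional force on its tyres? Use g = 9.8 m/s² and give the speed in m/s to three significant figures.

41.8 m/s

On a frictionless banked curve, N sinθ = mv²/r and N cosθ = mg, so tanθ = v²/(rg).
v = √(r g tanθ) = √(354 × 9.8 × tan 26.7°) = √(354 × 9.8 × 0.5029) = √1745 = 41.77 m/s.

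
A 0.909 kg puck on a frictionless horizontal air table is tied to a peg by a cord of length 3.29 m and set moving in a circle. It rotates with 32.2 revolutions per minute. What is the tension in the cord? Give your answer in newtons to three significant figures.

34.0 N

ω = 32.2 rev/min × 2π/60 = 3.372 rad/s, so v = ωr = 3.372 × 3.29 = 11.09 m/s.
The tension is the only horizontal force, so it supplies the full centripetal force: T = m v²/r = 0.909 × (11.09)²/3.29 = 0.909 × 123.1/3.29 = 34.00 N.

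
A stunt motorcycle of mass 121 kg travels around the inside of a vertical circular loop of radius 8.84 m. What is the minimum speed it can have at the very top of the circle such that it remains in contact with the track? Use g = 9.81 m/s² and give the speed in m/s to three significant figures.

At the highest point the centre is directly below, so both the weight and N act inward: N + mg = mv²/r.
At minimum speed N → 0, so mg = mv_min²/r ⇒ v_min = √(g r) = √(9.81 × 8.84) = 9.312 m/s.

9.31 m/s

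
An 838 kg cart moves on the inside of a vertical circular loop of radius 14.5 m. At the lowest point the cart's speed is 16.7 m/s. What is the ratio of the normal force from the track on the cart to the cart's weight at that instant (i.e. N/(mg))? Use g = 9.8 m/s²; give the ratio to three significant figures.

At the bottom, N − mg = mv²/r, so N = m(v²/r + g) and N/(mg) = v²/(rg) + 1 = (16.7)²/(14.5 × 9.8) + 1 = 1.963 + 1 = 2.963.

2.96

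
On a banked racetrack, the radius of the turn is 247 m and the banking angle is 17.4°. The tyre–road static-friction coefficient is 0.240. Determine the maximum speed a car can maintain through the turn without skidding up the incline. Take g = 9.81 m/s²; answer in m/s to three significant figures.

At the maximum speed, friction acts down the slope at its limiting value f = μN. Radially (horizontal, toward centre): N sinθ + μN cosθ = mv²/r. Vertically: N cosθ − μN sinθ = mg.
Dividing: v² = r g (sinθ + μcosθ)/(cosθ − μsinθ).
sinθ + μcosθ = 0.2990 + 0.240×0.9542 = 0.5281; cosθ − μsinθ = 0.9542 − 0.240×0.2990 = 0.8825.
v² = 247 × 9.81 × 0.5281/0.8825 = 1450 m²/s², so v = 38.08 m/s.

38.1 m/s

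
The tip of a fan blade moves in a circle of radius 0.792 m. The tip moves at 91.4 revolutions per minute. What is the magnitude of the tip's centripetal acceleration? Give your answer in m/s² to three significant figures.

ω = 91.4 rev/min × 2π/60 = 9.571 rad/s, so v = ωr = 9.571 × 0.792 = 7.581 m/s.
a_c = v²/r = (7.581)²/0.792 = 57.46/0.792 = 72.56 m/s².

72.6 m/s²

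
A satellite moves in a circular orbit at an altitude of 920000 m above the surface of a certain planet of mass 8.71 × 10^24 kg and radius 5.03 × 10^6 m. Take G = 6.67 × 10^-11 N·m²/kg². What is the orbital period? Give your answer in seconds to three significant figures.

3780 s

r = R + h = 5.03 × 10^6 + 920000 = 5.950 × 10^6 m. Gravity provides the centripetal force: G M m / r² = m v² / r ⇒ v = √(GM/r) = 9881 m/s.
T = 2πr/v = 2π × 5.950 × 10^6 / 9881 = 3783 s.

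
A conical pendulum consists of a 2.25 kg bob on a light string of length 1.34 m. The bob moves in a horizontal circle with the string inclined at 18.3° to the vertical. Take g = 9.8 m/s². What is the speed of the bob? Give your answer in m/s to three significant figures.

1.17 m/s

The radius of the circle is r = L sinθ = 1.34 × sin 18.3° = 0.4207 m.
Horizontally T sinθ = mv²/r and vertically T cosθ = mg, so tanθ = v²/(rg).
v = √(r g tanθ) = √(0.4207 × 9.8 × 0.3307) = √1.364 = 1.168 m/s.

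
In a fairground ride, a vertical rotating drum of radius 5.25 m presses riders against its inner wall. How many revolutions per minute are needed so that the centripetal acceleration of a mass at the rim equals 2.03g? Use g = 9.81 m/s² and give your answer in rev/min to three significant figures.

18.6 rev/min

Require ω²r = 2.03g, so ω = √(2.03 × 9.81/5.25) = 1.948 rad/s.
In rev/min: ω × 60/(2π) = 1.948 × 60/(2π) = 18.60 rev/min.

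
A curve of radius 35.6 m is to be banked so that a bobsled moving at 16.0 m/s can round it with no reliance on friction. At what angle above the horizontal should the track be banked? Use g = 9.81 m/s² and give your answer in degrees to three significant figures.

For a frictionless banked turn: horizontally N sinθ = mv²/r and vertically N cosθ = mg.
Dividing: tanθ = v²/(r g) = (16.0)²/(35.6 × 9.81) = 256.0/349.2 = 0.7330.
θ = arctan(0.7330) = 36.24°.

36.2°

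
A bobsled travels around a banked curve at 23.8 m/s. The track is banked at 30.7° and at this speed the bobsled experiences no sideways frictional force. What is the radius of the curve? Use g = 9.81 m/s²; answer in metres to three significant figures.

97.2 m

Frictionless banking: tanθ = v²/(rg), so r = v²/(g tanθ).
r = (23.8)²/(9.81 × tan 30.7°) = 566.4/(9.81 × 0.5938) = 566.4/5.825 = 97.25 m.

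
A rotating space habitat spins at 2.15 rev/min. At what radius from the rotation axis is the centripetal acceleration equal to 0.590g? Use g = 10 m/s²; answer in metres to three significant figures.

ω = 2.15 rev/min × 2π/60 = 0.2251 rad/s.
a_c = ω²r = 0.590g ⇒ r = 0.590 × 10.0 / (0.2251)² = 5.900/0.05069 = 116.4 m.

116 m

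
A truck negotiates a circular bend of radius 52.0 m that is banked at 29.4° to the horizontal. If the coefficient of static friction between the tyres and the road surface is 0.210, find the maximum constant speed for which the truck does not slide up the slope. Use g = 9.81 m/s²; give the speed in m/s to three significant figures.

At the maximum speed, friction acts down the slope at its limiting value f = μN. Radially (horizontal, toward centre): N sinθ + μN cosθ = mv²/r. Vertically: N cosθ − μN sinθ = mg.
Dividing: v² = r g (sinθ + μcosθ)/(cosθ − μsinθ).
sinθ + μcosθ = 0.4909 + 0.210×0.8712 = 0.6739; cosθ − μsinθ = 0.8712 − 0.210×0.4909 = 0.7681.
v² = 52.0 × 9.81 × 0.6739/0.7681 = 447.5 m²/s², so v = 21.15 m/s.

21.2 m/s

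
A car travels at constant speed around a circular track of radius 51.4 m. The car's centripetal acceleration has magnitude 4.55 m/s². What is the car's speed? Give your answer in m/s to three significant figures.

15.3 m/s

a_c = v²/r ⇒ v = √(a_c · r) = √(4.55 × 51.4) = √233.9 = 15.29 m/s.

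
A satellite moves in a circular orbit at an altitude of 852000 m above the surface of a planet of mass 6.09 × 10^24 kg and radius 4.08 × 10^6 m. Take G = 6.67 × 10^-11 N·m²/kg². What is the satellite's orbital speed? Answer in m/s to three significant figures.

9080 m/s

Orbital radius r = R + h = 4.08 × 10^6 + 852000 = 4.932 × 10^6 m.
Gravity supplies the centripetal force: G M m / r² = m v² / r, so v = √(GM/r).
v = √(6.67 × 10^-11 × 6.09 × 10^24 / 4.932 × 10^6) = √(8.236 × 10^7) = 9075 m/s.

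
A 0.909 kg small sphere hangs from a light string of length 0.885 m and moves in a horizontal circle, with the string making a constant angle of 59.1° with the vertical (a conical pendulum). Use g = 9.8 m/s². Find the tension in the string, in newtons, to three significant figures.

Vertically the bob has no acceleration, so T cosθ = mg.
T = mg/cosθ = 0.909 × 9.8 / cos 59.1° = 8.908/0.5135 = 17.35 N.

17.3 N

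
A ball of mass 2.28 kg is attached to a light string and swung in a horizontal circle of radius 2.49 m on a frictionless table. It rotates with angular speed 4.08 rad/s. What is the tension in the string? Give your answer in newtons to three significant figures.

v = ωr = 4.08 × 2.49 = 10.16 m/s.
The tension is the only horizontal force, so it supplies the full centripetal force: T = m v²/r = 2.28 × (10.16)²/2.49 = 2.28 × 103.2/2.49 = 94.50 N.

94.5 N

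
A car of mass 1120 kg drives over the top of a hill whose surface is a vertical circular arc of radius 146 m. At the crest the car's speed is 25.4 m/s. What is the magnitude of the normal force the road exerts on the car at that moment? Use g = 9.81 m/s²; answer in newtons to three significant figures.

At the crest the centripetal acceleration points downward (toward the centre of the arc), so mg − N = mv²/r.
N = m(g − v²/r) = 1120 × (9.81 − (25.4)²/146) = 1120 × (9.81 − 4.419) = 1120 × 5.391 = 6038 N.

6040 N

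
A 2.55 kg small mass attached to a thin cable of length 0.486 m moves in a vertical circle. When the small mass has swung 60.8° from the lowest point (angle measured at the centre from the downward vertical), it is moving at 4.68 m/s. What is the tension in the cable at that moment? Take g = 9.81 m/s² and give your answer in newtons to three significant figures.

Take the radial direction toward the centre of the circle as positive. The component of the weight along the string toward the centre is −mg cos φ (φ measured from the bottom), so Newton's second law along the string gives T − mg cos φ = m v²/r.
cos 60.8° = 0.4879, so T = m(v²/r + g cos φ) = 2.55 × ((4.68)²/0.486 + 9.81 × 0.4879) = 2.55 × (45.07 + (4.786)) = 2.55 × 49.85 = 127.1 N.

127 N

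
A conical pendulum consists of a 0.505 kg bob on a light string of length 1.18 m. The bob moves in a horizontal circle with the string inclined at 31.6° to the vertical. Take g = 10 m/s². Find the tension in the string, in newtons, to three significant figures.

Vertically the bob has no acceleration, so T cosθ = mg.
T = mg/cosθ = 0.505 × 10.0 / cos 31.6° = 5.050/0.8517 = 5.929 N.

5.93 N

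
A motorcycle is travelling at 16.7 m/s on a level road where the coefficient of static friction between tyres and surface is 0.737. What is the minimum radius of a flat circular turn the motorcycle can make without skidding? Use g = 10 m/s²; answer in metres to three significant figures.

At the limit, μ_s m g = m v²/r, so r_min = v²/(μ_s g) = (16.7)²/(0.737 × 10.0) = 278.9/7.370 = 37.84 m.

37.8 m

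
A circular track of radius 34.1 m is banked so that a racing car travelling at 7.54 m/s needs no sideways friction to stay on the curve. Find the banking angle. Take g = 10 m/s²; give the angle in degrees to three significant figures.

For a frictionless banked turn: horizontally N sinθ = mv²/r and vertically N cosθ = mg.
Dividing: tanθ = v²/(r g) = (7.54)²/(34.1 × 10.0) = 56.85/341.0 = 0.1667.
θ = arctan(0.1667) = 9.465°.

9.47°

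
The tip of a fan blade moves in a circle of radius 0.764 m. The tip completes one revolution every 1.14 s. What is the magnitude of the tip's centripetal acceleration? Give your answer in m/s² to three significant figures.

23.2 m/s²

v = 2πr/T = 2π × 0.764/1.14 = 4.211 m/s.
a_c = v²/r = (4.211)²/0.764 = 17.73/0.764 = 23.21 m/s².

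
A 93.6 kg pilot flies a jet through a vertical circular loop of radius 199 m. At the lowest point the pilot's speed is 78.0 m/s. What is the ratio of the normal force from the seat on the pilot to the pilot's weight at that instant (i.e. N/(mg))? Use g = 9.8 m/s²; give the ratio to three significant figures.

At the bottom, N − mg = mv²/r, so N = m(v²/r + g) and N/(mg) = v²/(rg) + 1 = (78.0)²/(199 × 9.8) + 1 = 3.120 + 1 = 4.120.

4.12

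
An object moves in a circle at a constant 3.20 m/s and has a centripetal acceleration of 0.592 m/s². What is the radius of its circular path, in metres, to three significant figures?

a_c = v²/r ⇒ r = v²/a_c = (3.20)²/0.592 = 10.24/0.592 = 17.30 m.

17.3 m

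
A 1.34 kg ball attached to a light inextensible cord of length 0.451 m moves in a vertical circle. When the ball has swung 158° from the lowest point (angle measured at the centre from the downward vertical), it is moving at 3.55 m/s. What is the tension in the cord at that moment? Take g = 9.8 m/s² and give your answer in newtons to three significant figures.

25.3 N

Take the radial direction toward the centre of the circle as positive. The component of the weight along the string toward the centre is −mg cos φ (φ measured from the bottom), so Newton's second law along the string gives T − mg cos φ = m v²/r.
cos 158° = -0.9272, so T = m(v²/r + g cos φ) = 1.34 × ((3.55)²/0.451 + 9.8 × -0.9272) = 1.34 × (27.94 + (-9.086)) = 1.34 × 18.86 = 25.27 N.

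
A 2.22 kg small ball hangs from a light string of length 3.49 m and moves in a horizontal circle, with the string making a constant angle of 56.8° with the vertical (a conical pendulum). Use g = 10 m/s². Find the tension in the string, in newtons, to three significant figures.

Vertically the bob has no acceleration, so T cosθ = mg.
T = mg/cosθ = 2.22 × 10.0 / cos 56.8° = 22.20/0.5476 = 40.54 N.

40.5 N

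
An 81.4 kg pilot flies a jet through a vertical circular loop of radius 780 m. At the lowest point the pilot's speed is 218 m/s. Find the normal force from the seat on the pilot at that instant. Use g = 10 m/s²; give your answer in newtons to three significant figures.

At the lowest point, N points up (toward the centre) and the weight mg points down (away from the centre), so the net inward force is N − mg = mv²/r.
N = m(v²/r + g) = 81.4 × ((218)²/780 + 10.0) = 81.4 × (60.93 + 10.0) = 81.4 × 70.93 = 5774 N.

5770 N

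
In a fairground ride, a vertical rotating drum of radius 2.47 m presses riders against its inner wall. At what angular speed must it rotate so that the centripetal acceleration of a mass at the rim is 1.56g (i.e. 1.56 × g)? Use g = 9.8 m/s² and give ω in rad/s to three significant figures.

2.49 rad/s

Centripetal acceleration a_c = ω²r. Setting ω²r = 1.56g:
ω = √(1.56g / r) = √(1.56 × 9.8 / 2.47) = √6.189 = 2.488 rad/s.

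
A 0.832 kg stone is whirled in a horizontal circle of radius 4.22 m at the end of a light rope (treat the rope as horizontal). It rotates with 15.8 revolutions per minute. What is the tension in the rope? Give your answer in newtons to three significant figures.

ω = 15.8 rev/min × 2π/60 = 1.655 rad/s, so v = ωr = 1.655 × 4.22 = 6.982 m/s.
The tension is the only horizontal force, so it supplies the full centripetal force: T = m v²/r = 0.832 × (6.982)²/4.22 = 0.832 × 48.75/4.22 = 9.612 N.

9.61 N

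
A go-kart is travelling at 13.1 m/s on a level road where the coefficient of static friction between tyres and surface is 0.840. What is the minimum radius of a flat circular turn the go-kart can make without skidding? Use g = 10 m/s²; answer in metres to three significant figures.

At the limit, μ_s m g = m v²/r, so r_min = v²/(μ_s g) = (13.1)²/(0.840 × 10.0) = 171.6/8.400 = 20.43 m.

20.4 m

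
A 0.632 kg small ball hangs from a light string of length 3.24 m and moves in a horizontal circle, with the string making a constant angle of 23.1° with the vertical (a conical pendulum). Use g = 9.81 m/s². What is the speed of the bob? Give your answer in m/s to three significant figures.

The radius of the circle is r = L sinθ = 3.24 × sin 23.1° = 1.271 m.
Horizontally T sinθ = mv²/r and vertically T cosθ = mg, so tanθ = v²/(rg).
v = √(r g tanθ) = √(1.271 × 9.81 × 0.4265) = √5.319 = 2.306 m/s.

2.31 m/s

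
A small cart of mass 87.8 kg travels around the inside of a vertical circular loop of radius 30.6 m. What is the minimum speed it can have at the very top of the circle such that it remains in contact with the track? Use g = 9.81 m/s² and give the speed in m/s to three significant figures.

17.3 m/s

At the highest point the centre is directly below, so both the weight and N act inward: N + mg = mv²/r.
At minimum speed N → 0, so mg = mv_min²/r ⇒ v_min = √(g r) = √(9.81 × 30.6) = 17.33 m/s.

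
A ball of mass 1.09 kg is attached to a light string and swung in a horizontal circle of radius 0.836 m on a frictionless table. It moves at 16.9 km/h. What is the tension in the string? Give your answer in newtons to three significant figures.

28.7 N

v = 16.9 km/h = 16.9/3.6 = 4.694 m/s.
The tension is the only horizontal force, so it supplies the full centripetal force: T = m v²/r = 1.09 × (4.694)²/0.836 = 1.09 × 22.04/0.836 = 28.73 N.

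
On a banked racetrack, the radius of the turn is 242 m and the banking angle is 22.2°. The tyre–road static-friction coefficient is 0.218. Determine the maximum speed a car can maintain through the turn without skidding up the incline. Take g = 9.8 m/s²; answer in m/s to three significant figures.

40.4 m/s

At the maximum speed, friction acts down the slope at its limiting value f = μN. Radially (horizontal, toward centre): N sinθ + μN cosθ = mv²/r. Vertically: N cosθ − μN sinθ = mg.
Dividing: v² = r g (sinθ + μcosθ)/(cosθ − μsinθ).
sinθ + μcosθ = 0.3778 + 0.218×0.9259 = 0.5797; cosθ − μsinθ = 0.9259 − 0.218×0.3778 = 0.8435.
v² = 242 × 9.8 × 0.5797/0.8435 = 1630 m²/s², so v = 40.37 m/s.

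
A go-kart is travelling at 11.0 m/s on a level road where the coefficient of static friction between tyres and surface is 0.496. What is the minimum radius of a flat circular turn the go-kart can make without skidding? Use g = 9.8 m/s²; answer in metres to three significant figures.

At the limit, μ_s m g = m v²/r, so r_min = v²/(μ_s g) = (11.0)²/(0.496 × 9.8) = 121.0/4.861 = 24.89 m.

24.9 m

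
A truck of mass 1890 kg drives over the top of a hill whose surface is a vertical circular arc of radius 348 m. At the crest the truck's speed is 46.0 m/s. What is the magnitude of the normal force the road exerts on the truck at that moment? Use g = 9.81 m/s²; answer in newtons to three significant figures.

7050 N

At the crest the centripetal acceleration points downward (toward the centre of the arc), so mg − N = mv²/r.
N = m(g − v²/r) = 1890 × (9.81 − (46.0)²/348) = 1890 × (9.81 − 6.080) = 1890 × 3.730 = 7049 N.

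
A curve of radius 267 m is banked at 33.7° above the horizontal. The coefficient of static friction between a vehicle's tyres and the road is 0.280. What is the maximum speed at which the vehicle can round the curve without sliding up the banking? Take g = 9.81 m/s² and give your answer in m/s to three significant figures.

At the maximum speed, friction acts down the slope at its limiting value f = μN. Radially (horizontal, toward centre): N sinθ + μN cosθ = mv²/r. Vertically: N cosθ − μN sinθ = mg.
Dividing: v² = r g (sinθ + μcosθ)/(cosθ − μsinθ).
sinθ + μcosθ = 0.5548 + 0.280×0.8320 = 0.7878; cosθ − μsinθ = 0.8320 − 0.280×0.5548 = 0.6766.
v² = 267 × 9.81 × 0.7878/0.6766 = 3050 m²/s², so v = 55.22 m/s.

55.2 m/s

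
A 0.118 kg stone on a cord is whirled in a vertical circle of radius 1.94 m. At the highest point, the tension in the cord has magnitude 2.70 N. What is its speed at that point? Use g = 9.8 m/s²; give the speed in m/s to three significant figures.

7.96 m/s

At the top, T + mg = mv²/r, so v = √(r(T/m + g)) = √(1.94 × (2.70/0.118 + 9.8)) = √(1.94 × 32.68) = √63.40 = 7.963 m/s.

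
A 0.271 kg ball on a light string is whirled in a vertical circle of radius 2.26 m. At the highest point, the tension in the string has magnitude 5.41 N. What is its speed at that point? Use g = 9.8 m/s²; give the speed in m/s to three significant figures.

8.20 m/s

At the top, T + mg = mv²/r, so v = √(r(T/m + g)) = √(2.26 × (5.41/0.271 + 9.8)) = √(2.26 × 29.76) = √67.26 = 8.202 m/s.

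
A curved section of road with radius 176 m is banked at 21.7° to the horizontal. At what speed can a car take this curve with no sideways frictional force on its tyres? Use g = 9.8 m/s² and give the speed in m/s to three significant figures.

On a frictionless banked curve, N sinθ = mv²/r and N cosθ = mg, so tanθ = v²/(rg).
v = √(r g tanθ) = √(176 × 9.8 × tan 21.7°) = √(176 × 9.8 × 0.3979) = √686.4 = 26.20 m/s.

26.2 m/s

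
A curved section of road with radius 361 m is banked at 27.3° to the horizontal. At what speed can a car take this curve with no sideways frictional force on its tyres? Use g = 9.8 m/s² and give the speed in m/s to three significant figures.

42.7 m/s

On a frictionless banked curve, N sinθ = mv²/r and N cosθ = mg, so tanθ = v²/(rg).
v = √(r g tanθ) = √(361 × 9.8 × tan 27.3°) = √(361 × 9.8 × 0.5161) = √1826 = 42.73 m/s.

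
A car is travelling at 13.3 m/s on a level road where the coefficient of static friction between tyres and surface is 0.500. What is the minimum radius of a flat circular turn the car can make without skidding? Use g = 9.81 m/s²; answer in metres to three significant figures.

36.1 m

At the limit, μ_s m g = m v²/r, so r_min = v²/(μ_s g) = (13.3)²/(0.500 × 9.81) = 176.9/4.905 = 36.06 m.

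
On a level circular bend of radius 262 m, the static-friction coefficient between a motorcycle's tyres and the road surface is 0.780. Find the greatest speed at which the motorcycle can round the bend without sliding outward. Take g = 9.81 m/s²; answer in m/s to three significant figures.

44.8 m/s

On a flat curve, static friction is the only horizontal force, so it must supply the full centripetal force: μ_s m g = m v²/r.
Mass cancels: v_max = √(μ_s g r) = √(0.780 × 9.81 × 262) = √2005 = 44.77 m/s.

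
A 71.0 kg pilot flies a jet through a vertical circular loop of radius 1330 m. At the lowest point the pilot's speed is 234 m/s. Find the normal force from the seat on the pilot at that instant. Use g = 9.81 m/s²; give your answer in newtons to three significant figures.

3620 N

At the lowest point, N points up (toward the centre) and the weight mg points down (away from the centre), so the net inward force is N − mg = mv²/r.
N = m(v²/r + g) = 71.0 × ((234)²/1330 + 9.81) = 71.0 × (41.17 + 9.81) = 71.0 × 50.98 = 3620 N.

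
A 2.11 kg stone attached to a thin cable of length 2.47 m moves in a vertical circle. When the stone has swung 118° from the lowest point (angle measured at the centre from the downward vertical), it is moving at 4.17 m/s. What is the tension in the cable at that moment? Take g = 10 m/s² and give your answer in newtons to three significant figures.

4.95 N

Take the radial direction toward the centre of the circle as positive. The component of the weight along the string toward the centre is −mg cos φ (φ measured from the bottom), so Newton's second law along the string gives T − mg cos φ = m v²/r.
cos 118° = -0.4695, so T = m(v²/r + g cos φ) = 2.11 × ((4.17)²/2.47 + 10.0 × -0.4695) = 2.11 × (7.040 + (-4.695)) = 2.11 × 2.345 = 4.949 N.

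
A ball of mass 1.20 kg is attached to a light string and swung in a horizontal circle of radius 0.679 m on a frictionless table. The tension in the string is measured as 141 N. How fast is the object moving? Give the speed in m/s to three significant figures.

8.93 m/s

T = m v²/r ⇒ v = √(T r / m) = √(141 × 0.679 / 1.20) = √79.78 = 8.932 m/s.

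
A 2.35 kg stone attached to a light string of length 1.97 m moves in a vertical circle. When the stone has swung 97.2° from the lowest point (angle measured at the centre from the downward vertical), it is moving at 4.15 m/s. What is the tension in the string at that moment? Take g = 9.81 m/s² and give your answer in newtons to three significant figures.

17.7 N

Take the radial direction toward the centre of the circle as positive. The component of the weight along the string toward the centre is −mg cos φ (φ measured from the bottom), so Newton's second law along the string gives T − mg cos φ = m v²/r.
cos 97.2° = -0.1253, so T = m(v²/r + g cos φ) = 2.35 × ((4.15)²/1.97 + 9.81 × -0.1253) = 2.35 × (8.742 + (-1.230)) = 2.35 × 7.513 = 17.66 N.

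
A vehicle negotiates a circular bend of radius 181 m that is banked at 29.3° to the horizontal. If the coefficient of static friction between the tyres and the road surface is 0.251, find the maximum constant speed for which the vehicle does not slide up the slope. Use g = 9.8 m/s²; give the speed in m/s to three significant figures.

At the maximum speed, friction acts down the slope at its limiting value f = μN. Radially (horizontal, toward centre): N sinθ + μN cosθ = mv²/r. Vertically: N cosθ − μN sinθ = mg.
Dividing: v² = r g (sinθ + μcosθ)/(cosθ − μsinθ).
sinθ + μcosθ = 0.4894 + 0.251×0.8721 = 0.7083; cosθ − μsinθ = 0.8721 − 0.251×0.4894 = 0.7492.
v² = 181 × 9.8 × 0.7083/0.7492 = 1677 m²/s², so v = 40.95 m/s.

40.9 m/s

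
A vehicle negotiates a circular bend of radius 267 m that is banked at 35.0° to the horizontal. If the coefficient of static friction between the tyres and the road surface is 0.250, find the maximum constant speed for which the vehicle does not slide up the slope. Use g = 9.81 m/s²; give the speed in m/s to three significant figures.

54.9 m/s

At the maximum speed, friction acts down the slope at its limiting value f = μN. Radially (horizontal, toward centre): N sinθ + μN cosθ = mv²/r. Vertically: N cosθ − μN sinθ = mg.
Dividing: v² = r g (sinθ + μcosθ)/(cosθ − μsinθ).
sinθ + μcosθ = 0.5736 + 0.250×0.8192 = 0.7784; cosθ − μsinθ = 0.8192 − 0.250×0.5736 = 0.6758.
v² = 267 × 9.81 × 0.7784/0.6758 = 3017 m²/s², so v = 54.93 m/s.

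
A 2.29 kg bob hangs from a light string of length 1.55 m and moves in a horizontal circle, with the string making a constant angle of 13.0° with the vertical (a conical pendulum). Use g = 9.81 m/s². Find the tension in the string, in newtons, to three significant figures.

Vertically the bob has no acceleration, so T cosθ = mg.
T = mg/cosθ = 2.29 × 9.81 / cos 13.0° = 22.46/0.9744 = 23.06 N.

23.1 N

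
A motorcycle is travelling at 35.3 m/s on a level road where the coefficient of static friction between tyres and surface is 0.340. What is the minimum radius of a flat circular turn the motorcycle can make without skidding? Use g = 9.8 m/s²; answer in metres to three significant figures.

374 m

At the limit, μ_s m g = m v²/r, so r_min = v²/(μ_s g) = (35.3)²/(0.340 × 9.8) = 1246/3.332 = 374.0 m.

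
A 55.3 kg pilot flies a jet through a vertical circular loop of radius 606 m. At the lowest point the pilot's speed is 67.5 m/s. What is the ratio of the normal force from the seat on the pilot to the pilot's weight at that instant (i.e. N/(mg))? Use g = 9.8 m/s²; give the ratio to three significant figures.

At the bottom, N − mg = mv²/r, so N = m(v²/r + g) and N/(mg) = v²/(rg) + 1 = (67.5)²/(606 × 9.8) + 1 = 0.7672 + 1 = 1.767.

1.77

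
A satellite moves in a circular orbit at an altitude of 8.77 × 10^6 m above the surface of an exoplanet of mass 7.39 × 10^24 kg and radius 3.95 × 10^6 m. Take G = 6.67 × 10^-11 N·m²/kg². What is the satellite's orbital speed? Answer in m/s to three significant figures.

6230 m/s

Orbital radius r = R + h = 3.95 × 10^6 + 8.77 × 10^6 = 1.272 × 10^7 m.
Gravity supplies the centripetal force: G M m / r² = m v² / r, so v = √(GM/r).
v = √(6.67 × 10^-11 × 7.39 × 10^24 / 1.272 × 10^7) = √(3.875 × 10^7) = 6225 m/s.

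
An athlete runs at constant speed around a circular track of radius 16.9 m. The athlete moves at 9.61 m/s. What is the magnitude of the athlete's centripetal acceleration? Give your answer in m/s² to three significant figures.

5.46 m/s²

a_c = v²/r = (9.610)²/16.9 = 92.35/16.9 = 5.465 m/s².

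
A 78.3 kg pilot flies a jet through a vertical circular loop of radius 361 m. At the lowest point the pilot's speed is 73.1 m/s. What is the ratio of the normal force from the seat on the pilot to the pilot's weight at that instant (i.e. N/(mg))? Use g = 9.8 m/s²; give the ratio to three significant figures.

At the bottom, N − mg = mv²/r, so N = m(v²/r + g) and N/(mg) = v²/(rg) + 1 = (73.1)²/(361 × 9.8) + 1 = 1.510 + 1 = 2.510.

2.51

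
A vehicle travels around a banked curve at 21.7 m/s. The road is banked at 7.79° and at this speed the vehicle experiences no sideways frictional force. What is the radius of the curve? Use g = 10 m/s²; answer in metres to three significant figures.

344 m

Frictionless banking: tanθ = v²/(rg), so r = v²/(g tanθ).
r = (21.7)²/(10.0 × tan 7.79°) = 470.9/(10.0 × 0.1368) = 470.9/1.368 = 344.2 m.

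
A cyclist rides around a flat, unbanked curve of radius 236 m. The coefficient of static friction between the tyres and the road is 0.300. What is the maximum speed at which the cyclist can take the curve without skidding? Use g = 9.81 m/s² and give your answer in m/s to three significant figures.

26.4 m/s

Friction provides the centripetal force on a flat curve. At maximum speed it is at its limiting value: μ_s m g = m v²/r.
Mass cancels: v_max = √(μ_s g r) = √(0.300 × 9.81 × 236) = √694.5 = 26.35 m/s.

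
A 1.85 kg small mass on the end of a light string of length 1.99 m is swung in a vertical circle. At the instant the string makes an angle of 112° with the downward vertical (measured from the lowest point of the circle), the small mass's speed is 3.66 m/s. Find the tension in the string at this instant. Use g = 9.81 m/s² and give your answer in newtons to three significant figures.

Take the radial direction toward the centre of the circle as positive. The component of the weight along the string toward the centre is −mg cos φ (φ measured from the bottom), so Newton's second law along the string gives T − mg cos φ = m v²/r.
cos 112° = -0.3746, so T = m(v²/r + g cos φ) = 1.85 × ((3.66)²/1.99 + 9.81 × -0.3746) = 1.85 × (6.731 + (-3.675)) = 1.85 × 3.057 = 5.655 N.

5.65 N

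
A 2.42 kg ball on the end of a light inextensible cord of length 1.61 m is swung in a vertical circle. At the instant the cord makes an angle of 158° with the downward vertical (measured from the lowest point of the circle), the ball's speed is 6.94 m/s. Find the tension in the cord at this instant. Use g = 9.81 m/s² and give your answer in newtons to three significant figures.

Take the radial direction toward the centre of the circle as positive. The component of the weight along the string toward the centre is −mg cos φ (φ measured from the bottom), so Newton's second law along the string gives T − mg cos φ = m v²/r.
cos 158° = -0.9272, so T = m(v²/r + g cos φ) = 2.42 × ((6.94)²/1.61 + 9.81 × -0.9272) = 2.42 × (29.92 + (-9.096)) = 2.42 × 20.82 = 50.38 N.

50.4 N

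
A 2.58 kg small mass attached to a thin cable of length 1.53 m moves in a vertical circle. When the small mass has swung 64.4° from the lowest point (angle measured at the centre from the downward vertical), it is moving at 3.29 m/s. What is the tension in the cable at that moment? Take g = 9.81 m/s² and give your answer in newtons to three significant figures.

29.2 N

Take the radial direction toward the centre of the circle as positive. The component of the weight along the string toward the centre is −mg cos φ (φ measured from the bottom), so Newton's second law along the string gives T − mg cos φ = m v²/r.
cos 64.4° = 0.4321, so T = m(v²/r + g cos φ) = 2.58 × ((3.29)²/1.53 + 9.81 × 0.4321) = 2.58 × (7.075 + (4.239)) = 2.58 × 11.31 = 29.19 N.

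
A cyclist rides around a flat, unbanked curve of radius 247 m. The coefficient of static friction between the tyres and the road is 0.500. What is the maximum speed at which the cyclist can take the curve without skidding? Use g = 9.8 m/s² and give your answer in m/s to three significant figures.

34.8 m/s

On a flat curve, static friction is the only horizontal force, so it must supply the full centripetal force: μ_s m g = m v²/r.
Mass cancels: v_max = √(μ_s g r) = √(0.500 × 9.8 × 247) = √1210 = 34.79 m/s.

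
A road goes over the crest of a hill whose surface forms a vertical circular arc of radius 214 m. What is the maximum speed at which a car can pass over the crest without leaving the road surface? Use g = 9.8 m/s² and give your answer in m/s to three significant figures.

At the crest the centre of the circle is below the car, so the net downward (centripetal) force is mg − N = mv²/r.
The car leaves the road when N → 0, giving v_max = √(g r) = √(9.8 × 214) = 45.80 m/s.

45.8 m/s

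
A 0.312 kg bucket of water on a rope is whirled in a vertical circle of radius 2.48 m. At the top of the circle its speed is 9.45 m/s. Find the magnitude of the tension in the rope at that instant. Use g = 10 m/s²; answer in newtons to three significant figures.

At the top, both T and the weight mg point inward (toward the centre), so T + mg = mv²/r.
T = m(v²/r − g) = 0.312 × ((9.45)²/2.48 − 10.0) = 0.312 × (36.01 − 10.0) = 0.312 × 26.01 = 8.115 N.

8.11 N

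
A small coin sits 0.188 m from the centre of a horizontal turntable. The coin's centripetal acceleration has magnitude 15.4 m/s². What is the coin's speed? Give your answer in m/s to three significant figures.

1.70 m/s

a_c = v²/r ⇒ v = √(a_c · r) = √(15.4 × 0.188) = √2.895 = 1.702 m/s.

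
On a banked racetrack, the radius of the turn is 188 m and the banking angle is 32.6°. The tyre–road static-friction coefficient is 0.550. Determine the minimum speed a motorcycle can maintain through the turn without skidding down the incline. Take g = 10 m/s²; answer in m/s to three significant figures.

At the minimum speed, friction acts up the slope at its limiting value f = μN. Radially (horizontal, toward centre): N sinθ − μN cosθ = mv²/r. Vertically: N cosθ + μN sinθ = mg.
Dividing: v² = r g (sinθ − μcosθ)/(cosθ + μsinθ).
sinθ − μcosθ = 0.5388 − 0.550×0.8425 = 0.07542; cosθ + μsinθ = 0.8425 + 0.550×0.5388 = 1.139.
v² = 188 × 10.0 × 0.07542/1.139 = 124.5 m²/s², so v = 11.16 m/s.

11.2 m/s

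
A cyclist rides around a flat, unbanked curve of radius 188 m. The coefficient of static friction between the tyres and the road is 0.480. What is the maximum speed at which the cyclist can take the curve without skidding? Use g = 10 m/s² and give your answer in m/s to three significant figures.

The only inward force on a level bend is static friction, so at the limit f_s = μ_s N = μ_s m g = m v²/r.
Mass cancels: v_max = √(μ_s g r) = √(0.480 × 10.0 × 188) = √902.4 = 30.04 m/s.

30.0 m/s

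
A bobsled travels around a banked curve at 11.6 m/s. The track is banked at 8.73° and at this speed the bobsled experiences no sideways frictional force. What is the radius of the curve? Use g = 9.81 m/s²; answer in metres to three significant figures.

89.3 m

Frictionless banking: tanθ = v²/(rg), so r = v²/(g tanθ).
r = (11.6)²/(9.81 × tan 8.73°) = 134.6/(9.81 × 0.1536) = 134.6/1.506 = 89.33 m.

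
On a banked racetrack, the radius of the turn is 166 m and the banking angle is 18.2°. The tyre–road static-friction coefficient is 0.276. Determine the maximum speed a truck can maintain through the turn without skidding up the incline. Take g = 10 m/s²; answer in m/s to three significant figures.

33.2 m/s

At the maximum speed, friction acts down the slope at its limiting value f = μN. Radially (horizontal, toward centre): N sinθ + μN cosθ = mv²/r. Vertically: N cosθ − μN sinθ = mg.
Dividing: v² = r g (sinθ + μcosθ)/(cosθ − μsinθ).
sinθ + μcosθ = 0.3123 + 0.276×0.9500 = 0.5745; cosθ − μsinθ = 0.9500 − 0.276×0.3123 = 0.8638.
v² = 166 × 10.0 × 0.5745/0.8638 = 1104 m²/s², so v = 33.23 m/s.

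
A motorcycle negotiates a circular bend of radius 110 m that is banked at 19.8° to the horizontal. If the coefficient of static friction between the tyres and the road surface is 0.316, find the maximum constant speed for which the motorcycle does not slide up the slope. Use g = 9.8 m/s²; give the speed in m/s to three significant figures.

At the maximum speed, friction acts down the slope at its limiting value f = μN. Radially (horizontal, toward centre): N sinθ + μN cosθ = mv²/r. Vertically: N cosθ − μN sinθ = mg.
Dividing: v² = r g (sinθ + μcosθ)/(cosθ − μsinθ).
sinθ + μcosθ = 0.3387 + 0.316×0.9409 = 0.6361; cosθ − μsinθ = 0.9409 − 0.316×0.3387 = 0.8338.
v² = 110 × 9.8 × 0.6361/0.8338 = 822.3 m²/s², so v = 28.68 m/s.

28.7 m/s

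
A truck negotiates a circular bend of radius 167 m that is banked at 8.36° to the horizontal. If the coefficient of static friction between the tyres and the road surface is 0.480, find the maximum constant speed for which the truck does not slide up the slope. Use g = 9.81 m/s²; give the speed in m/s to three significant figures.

At the maximum speed, friction acts down the slope at its limiting value f = μN. Radially (horizontal, toward centre): N sinθ + μN cosθ = mv²/r. Vertically: N cosθ − μN sinθ = mg.
Dividing: v² = r g (sinθ + μcosθ)/(cosθ − μsinθ).
sinθ + μcosθ = 0.1454 + 0.480×0.9894 = 0.6203; cosθ − μsinθ = 0.9894 − 0.480×0.1454 = 0.9196.
v² = 167 × 9.81 × 0.6203/0.9196 = 1105 m²/s², so v = 33.24 m/s.

33.2 m/s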